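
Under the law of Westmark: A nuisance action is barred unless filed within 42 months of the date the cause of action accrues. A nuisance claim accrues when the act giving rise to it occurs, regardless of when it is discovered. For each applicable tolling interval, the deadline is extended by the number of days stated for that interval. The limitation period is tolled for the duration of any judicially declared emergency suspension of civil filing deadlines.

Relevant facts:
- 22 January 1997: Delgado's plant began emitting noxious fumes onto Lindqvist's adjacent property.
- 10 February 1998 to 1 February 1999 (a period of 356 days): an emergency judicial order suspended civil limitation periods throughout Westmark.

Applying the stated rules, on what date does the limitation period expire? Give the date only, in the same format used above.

The limitation period began to run on 22 January 1997.
Adding the 42 months base period to 22 January 1997 gives a deadline of 22 July 2000, before any tolling.
Because the emergency suspension of filing deadlines ran from 10 February 1998 to 1 February 1999, the deadline is extended by 356 days to 13 July 2001.

13 July 2001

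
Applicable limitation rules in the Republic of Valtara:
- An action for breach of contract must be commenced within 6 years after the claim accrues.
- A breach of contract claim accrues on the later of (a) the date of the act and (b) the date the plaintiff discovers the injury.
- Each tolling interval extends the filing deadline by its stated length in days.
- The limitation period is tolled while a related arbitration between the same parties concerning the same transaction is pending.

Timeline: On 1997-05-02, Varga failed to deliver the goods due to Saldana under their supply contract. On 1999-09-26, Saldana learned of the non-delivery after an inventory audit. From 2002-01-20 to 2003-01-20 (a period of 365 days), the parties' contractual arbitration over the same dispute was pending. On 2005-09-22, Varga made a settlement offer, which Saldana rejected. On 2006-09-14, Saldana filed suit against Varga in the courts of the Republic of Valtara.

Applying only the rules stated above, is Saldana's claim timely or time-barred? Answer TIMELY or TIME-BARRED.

Taking the later of the act (1997-05-02) and discovery (1999-09-26), the claim accrued on 1999-09-26.
6 years from 1999-09-26 is 2005-09-26.
Because the pending related arbitration ran from 2002-01-20 to 2003-01-20, the deadline is extended by 365 days to 2006-09-26.
The other events in the timeline have no effect on the limitation period under the stated rules.
Filing on 2006-09-14 beat the 2006-09-26 deadline — the action is timely.

TIMELY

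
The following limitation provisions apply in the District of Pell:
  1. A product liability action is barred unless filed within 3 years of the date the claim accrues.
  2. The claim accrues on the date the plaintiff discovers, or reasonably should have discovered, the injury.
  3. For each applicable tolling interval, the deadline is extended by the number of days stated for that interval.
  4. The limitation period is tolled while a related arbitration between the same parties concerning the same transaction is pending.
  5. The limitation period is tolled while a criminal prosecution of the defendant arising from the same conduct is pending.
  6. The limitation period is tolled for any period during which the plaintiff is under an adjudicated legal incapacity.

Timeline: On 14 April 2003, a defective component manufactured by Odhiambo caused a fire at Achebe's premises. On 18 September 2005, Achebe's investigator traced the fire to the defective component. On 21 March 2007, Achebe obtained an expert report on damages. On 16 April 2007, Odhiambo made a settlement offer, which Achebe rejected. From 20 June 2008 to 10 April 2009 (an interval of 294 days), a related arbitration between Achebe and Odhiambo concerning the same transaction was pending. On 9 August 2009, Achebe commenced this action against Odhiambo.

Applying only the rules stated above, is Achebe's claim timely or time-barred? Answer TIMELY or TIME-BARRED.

TIME-BARRED

Accrual is tied to discovery, so the period began on 18 September 2005 rather than on 14 April 2003 when the act occurred.
The untolled deadline — 3 years after 18 September 2005 — is 18 September 2008.
The period was tolled for 294 days by the pending related arbitration (20 June 2008 to 10 April 2009), pushing the deadline to 9 July 2009.
None of the other events listed affects the running of the period under the stated rules.
Achebe filed on 9 August 2009, after the 9 July 2009 deadline, so the action is time-barred.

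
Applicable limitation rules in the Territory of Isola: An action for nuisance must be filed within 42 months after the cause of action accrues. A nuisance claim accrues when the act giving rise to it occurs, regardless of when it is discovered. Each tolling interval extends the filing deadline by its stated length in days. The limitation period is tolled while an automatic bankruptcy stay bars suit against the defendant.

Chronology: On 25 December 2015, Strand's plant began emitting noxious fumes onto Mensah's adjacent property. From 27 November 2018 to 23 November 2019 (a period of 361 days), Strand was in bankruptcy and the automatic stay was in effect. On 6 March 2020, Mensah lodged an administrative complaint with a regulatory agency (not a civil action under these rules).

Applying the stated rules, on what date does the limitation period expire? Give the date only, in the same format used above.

20 June 2020

The claim accrued on 25 December 2015, when the wrongful act occurred.
Adding the 42 months base period to 25 December 2015 gives a deadline of 25 June 2019, before any tolling.
Because the automatic bankruptcy stay ran from 27 November 2018 to 23 November 2019, the deadline is extended by 361 days to 20 June 2020.
Nothing else in the chronology tolls or restarts the period.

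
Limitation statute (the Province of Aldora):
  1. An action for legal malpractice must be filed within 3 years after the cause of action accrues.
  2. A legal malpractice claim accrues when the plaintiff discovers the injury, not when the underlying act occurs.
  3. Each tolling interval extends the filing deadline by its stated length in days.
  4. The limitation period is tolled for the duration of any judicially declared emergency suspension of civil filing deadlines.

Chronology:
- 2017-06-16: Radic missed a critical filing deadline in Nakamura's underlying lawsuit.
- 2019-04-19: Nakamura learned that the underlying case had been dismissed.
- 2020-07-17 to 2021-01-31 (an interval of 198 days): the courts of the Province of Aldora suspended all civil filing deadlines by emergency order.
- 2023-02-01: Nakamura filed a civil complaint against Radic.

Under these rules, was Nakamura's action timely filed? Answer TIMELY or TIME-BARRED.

TIME-BARRED

The claim did not accrue until Nakamura discovered the injury on 2019-04-19; the 2017-06-16 act date does not start the clock under the stated rule.
Adding the 3 years base period to 2019-04-19 gives a deadline of 2022-04-19, before any tolling.
The emergency suspension of filing deadlines from 2020-07-17 to 2021-01-31 tolled the period for 198 days, extending the deadline to 2022-11-03.
Nakamura filed on 2023-02-01, after the 2022-11-03 deadline, so the action is time-barred.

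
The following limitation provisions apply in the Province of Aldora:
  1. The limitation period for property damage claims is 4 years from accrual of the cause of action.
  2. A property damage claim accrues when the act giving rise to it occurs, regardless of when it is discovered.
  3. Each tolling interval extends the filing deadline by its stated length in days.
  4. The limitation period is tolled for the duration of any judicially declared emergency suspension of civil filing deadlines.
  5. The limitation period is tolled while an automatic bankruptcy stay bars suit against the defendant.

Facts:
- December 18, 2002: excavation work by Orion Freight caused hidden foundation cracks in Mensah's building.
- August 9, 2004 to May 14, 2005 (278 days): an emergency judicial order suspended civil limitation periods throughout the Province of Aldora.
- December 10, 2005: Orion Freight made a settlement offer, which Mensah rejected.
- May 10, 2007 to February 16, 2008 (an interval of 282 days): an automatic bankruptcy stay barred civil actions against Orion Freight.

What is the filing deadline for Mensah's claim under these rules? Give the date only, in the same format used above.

June 30, 2008

The claim accrued on December 18, 2002, when the wrongful act occurred.
The untolled deadline — 4 years after December 18, 2002 — is December 18, 2006.
The period was tolled for 278 days by the emergency suspension of filing deadlines (August 9, 2004 to May 14, 2005), pushing the deadline to September 22, 2007.
The period was tolled for 282 days by the automatic bankruptcy stay (May 10, 2007 to February 16, 2008), pushing the deadline to June 30, 2008.
The other events in the timeline have no effect on the limitation period under the stated rules.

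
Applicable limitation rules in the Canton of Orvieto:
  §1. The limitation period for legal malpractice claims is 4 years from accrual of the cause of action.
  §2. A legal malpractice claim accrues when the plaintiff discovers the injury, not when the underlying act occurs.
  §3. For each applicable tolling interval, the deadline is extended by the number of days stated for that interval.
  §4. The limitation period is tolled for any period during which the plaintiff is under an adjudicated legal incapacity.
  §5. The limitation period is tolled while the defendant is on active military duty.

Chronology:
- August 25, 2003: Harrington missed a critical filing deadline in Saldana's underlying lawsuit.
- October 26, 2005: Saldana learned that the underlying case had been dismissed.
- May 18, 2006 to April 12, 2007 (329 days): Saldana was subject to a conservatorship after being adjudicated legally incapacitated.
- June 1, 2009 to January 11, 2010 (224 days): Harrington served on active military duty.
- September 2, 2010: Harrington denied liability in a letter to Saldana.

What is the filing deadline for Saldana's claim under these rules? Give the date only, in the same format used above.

Under the discovery rule, the claim accrued on October 26, 2005, when Saldana discovered the injury — not on the August 25, 2003 date of the underlying act.
The untolled deadline — 4 years after October 26, 2005 — is October 26, 2009.
The period was tolled for 329 days by the plaintiff's legal incapacity (May 18, 2006 to April 12, 2007), pushing the deadline to September 20, 2010.
The period was tolled for 224 days by the defendant's active military service (June 1, 2009 to January 11, 2010), pushing the deadline to May 2, 2011.
Nothing else in the chronology tolls or restarts the period.

May 2, 2011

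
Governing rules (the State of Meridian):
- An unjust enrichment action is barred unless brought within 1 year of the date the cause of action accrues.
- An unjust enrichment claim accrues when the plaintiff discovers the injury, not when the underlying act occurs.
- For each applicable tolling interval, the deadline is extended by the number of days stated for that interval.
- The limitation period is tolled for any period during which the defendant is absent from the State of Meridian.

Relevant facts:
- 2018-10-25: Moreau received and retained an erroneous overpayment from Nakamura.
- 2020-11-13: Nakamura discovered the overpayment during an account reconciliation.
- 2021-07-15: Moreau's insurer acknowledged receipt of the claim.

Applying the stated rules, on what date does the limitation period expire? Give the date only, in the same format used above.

Under the discovery rule, the claim accrued on 2020-11-13, when Nakamura discovered the injury — not on the 2018-10-25 date of the underlying act.
1 year from 2020-11-13 is 2021-11-13.
Nothing else in the chronology tolls or restarts the period.

2021-11-13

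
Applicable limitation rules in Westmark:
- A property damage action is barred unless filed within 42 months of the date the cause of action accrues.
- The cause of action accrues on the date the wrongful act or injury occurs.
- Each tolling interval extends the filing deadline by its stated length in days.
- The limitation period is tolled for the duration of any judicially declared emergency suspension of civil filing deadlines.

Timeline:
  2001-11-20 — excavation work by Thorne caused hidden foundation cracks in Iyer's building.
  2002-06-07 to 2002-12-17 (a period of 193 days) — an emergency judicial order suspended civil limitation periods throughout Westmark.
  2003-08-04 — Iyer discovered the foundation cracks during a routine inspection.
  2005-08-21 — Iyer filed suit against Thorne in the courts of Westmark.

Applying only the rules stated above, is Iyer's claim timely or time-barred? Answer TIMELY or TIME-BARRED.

Because the rule ties accrual to occurrence, the claim accrued on 2001-11-20, not on the 2003-08-04 discovery date.
Adding the 42 months base period to 2001-11-20 gives a deadline of 2005-05-20, before any tolling.
The emergency suspension of filing deadlines from 2002-06-07 to 2002-12-17 tolled the period for 193 days, extending the deadline to 2005-11-29.
Filing on 2005-08-21 beat the 2005-11-29 deadline — the action is timely.

TIMELY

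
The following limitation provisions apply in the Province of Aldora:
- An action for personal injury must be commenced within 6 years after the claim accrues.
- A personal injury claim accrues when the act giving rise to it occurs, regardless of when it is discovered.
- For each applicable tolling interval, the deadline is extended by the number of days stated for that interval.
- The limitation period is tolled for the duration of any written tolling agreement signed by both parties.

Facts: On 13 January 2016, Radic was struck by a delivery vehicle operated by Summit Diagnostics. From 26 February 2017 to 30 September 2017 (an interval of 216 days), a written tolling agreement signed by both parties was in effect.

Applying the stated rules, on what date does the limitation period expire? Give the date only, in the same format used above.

The limitation period began to run on 13 January 2016.
Adding the 6 years base period to 13 January 2016 gives a deadline of 13 January 2022, before any tolling.
The period was tolled for 216 days by the written tolling agreement (26 February 2017 to 30 September 2017), pushing the deadline to 17 August 2022.

17 August 2022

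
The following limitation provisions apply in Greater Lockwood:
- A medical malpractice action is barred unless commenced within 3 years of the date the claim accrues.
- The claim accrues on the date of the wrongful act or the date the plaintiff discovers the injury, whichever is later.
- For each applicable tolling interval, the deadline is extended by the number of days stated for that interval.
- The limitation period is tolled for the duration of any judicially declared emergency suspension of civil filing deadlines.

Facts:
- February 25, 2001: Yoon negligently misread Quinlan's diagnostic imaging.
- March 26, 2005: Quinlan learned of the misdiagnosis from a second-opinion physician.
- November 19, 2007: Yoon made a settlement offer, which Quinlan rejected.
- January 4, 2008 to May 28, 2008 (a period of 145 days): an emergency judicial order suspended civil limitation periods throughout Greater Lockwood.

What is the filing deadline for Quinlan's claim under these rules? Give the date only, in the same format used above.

August 18, 2008

Because discovery on March 26, 2005 post-dates the February 25, 2001 act, accrual under the later-of rule falls on March 26, 2005.
3 years from March 26, 2005 is March 26, 2008.
Because the emergency suspension of filing deadlines ran from January 4, 2008 to May 28, 2008, the deadline is extended by 145 days to August 18, 2008.
None of the other events listed affects the running of the period under the stated rules.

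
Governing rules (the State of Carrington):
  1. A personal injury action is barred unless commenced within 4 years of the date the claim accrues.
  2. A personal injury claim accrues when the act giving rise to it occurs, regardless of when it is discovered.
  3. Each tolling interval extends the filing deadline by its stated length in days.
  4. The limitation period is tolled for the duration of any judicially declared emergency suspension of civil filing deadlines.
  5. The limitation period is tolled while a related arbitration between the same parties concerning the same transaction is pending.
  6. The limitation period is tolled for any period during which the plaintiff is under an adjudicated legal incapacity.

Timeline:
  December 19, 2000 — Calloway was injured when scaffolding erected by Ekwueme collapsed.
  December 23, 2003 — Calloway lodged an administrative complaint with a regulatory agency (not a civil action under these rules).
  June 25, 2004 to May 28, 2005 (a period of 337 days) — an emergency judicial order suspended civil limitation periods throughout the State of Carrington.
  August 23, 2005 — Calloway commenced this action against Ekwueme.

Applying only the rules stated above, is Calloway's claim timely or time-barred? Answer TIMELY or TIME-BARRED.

TIMELY

The claim accrued on December 19, 2000, the date of the act.
The untolled deadline — 4 years after December 19, 2000 — is December 19, 2004.
Because the emergency suspension of filing deadlines ran from June 25, 2004 to May 28, 2005, the deadline is extended by 337 days to November 21, 2005.
Nothing else in the chronology tolls or restarts the period.
Calloway filed on August 23, 2005, before the November 21, 2005 deadline, so the action is timely.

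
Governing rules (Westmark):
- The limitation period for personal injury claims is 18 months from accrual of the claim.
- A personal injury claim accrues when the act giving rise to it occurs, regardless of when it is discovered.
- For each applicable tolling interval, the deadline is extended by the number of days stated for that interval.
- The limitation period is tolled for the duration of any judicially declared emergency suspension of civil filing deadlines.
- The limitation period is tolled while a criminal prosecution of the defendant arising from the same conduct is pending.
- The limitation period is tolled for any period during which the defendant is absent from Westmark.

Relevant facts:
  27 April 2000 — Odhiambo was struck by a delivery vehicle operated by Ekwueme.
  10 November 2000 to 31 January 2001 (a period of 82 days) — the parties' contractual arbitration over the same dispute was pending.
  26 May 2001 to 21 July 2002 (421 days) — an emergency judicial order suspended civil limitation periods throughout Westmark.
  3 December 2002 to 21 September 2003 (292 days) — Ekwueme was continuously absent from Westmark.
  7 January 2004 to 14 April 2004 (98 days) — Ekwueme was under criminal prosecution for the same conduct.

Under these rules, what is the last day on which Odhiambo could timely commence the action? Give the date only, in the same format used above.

10 October 2003

The limitation period began to run on 27 April 2000.
Adding the 18 months base period to 27 April 2000 gives a deadline of 27 October 2001, before any tolling.
Because the emergency suspension of filing deadlines ran from 26 May 2001 to 21 July 2002, the deadline is extended by 421 days to 22 December 2002.
The period was tolled for 292 days by the defendant's absence from the jurisdiction (3 December 2002 to 21 September 2003), pushing the deadline to 10 October 2003.
The pending criminal prosecution from 7 January 2004 to 14 April 2004 began after the period had already run on 10 October 2003, so it has no tolling effect.
The pending related arbitration from 10 November 2000 to 31 January 2001 does not toll the period, because no stated rule makes a pending arbitration a tolling event.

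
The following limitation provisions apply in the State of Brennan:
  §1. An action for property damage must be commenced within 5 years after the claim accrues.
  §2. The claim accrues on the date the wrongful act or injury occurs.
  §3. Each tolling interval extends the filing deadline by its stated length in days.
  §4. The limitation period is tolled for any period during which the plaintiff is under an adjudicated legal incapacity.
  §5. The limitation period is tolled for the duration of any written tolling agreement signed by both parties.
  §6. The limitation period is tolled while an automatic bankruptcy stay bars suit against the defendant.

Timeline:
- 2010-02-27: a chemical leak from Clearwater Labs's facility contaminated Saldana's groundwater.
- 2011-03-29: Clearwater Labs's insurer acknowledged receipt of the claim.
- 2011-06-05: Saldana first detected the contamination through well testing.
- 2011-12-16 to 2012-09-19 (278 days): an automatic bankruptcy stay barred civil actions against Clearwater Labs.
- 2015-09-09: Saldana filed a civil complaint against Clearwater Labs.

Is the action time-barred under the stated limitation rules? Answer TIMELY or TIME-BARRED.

Because the rule ties accrual to occurrence, the claim accrued on 2010-02-27, not on the 2011-06-05 discovery date.
5 years from 2010-02-27 is 2015-02-27.
The automatic bankruptcy stay from 2011-12-16 to 2012-09-19 tolled the period for 278 days, extending the deadline to 2015-12-02.
None of the other events listed affects the running of the period under the stated rules.
The 2015-09-09 filing precedes the 2015-12-02 deadline; the claim is timely.

TIMELY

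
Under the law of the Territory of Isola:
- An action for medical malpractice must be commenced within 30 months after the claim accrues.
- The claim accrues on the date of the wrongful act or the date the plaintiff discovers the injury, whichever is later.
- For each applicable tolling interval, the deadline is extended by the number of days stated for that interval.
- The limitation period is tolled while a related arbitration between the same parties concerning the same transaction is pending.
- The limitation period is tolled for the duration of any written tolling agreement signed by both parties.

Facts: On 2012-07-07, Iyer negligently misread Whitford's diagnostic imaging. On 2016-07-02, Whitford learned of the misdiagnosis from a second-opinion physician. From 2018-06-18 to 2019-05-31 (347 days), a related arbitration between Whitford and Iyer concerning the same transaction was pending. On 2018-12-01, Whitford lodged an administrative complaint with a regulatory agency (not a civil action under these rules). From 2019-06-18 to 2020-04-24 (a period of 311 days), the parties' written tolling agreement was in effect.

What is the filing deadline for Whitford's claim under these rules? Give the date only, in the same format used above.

The claim accrued on 2016-07-02 — the later of the 2012-07-07 act and the 2016-07-02 discovery.
The untolled deadline — 30 months after 2016-07-02 — is 2019-01-02.
Because the pending related arbitration ran from 2018-06-18 to 2019-05-31, the deadline is extended by 347 days to 2019-12-15.
Because the written tolling agreement ran from 2019-06-18 to 2020-04-24, the deadline is extended by 311 days to 2020-10-21.
Nothing else in the chronology tolls or restarts the period.

2020-10-21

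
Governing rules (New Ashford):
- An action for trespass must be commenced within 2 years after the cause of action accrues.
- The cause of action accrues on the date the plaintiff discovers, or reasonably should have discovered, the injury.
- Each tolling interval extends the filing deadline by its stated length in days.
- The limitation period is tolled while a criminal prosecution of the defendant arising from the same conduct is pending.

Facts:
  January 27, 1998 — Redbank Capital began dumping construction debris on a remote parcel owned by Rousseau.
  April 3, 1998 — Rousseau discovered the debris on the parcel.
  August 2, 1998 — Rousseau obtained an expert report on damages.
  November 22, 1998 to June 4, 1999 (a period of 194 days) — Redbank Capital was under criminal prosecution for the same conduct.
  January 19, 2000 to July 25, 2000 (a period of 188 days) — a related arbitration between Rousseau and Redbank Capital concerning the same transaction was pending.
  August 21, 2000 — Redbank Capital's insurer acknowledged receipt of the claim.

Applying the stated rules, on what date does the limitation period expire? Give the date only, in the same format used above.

Accrual is tied to discovery, so the period began on April 3, 1998 rather than on January 27, 1998 when the act occurred.
Adding the 2 years base period to April 3, 1998 gives a deadline of April 3, 2000, before any tolling.
The pending criminal prosecution from November 22, 1998 to June 4, 1999 tolled the period for 194 days, extending the deadline to October 14, 2000.
The pending related arbitration from January 19, 2000 to July 25, 2000 does not toll the period, because no stated rule makes a pending arbitration a tolling event.
The other events in the timeline have no effect on the limitation period under the stated rules.

October 14, 2000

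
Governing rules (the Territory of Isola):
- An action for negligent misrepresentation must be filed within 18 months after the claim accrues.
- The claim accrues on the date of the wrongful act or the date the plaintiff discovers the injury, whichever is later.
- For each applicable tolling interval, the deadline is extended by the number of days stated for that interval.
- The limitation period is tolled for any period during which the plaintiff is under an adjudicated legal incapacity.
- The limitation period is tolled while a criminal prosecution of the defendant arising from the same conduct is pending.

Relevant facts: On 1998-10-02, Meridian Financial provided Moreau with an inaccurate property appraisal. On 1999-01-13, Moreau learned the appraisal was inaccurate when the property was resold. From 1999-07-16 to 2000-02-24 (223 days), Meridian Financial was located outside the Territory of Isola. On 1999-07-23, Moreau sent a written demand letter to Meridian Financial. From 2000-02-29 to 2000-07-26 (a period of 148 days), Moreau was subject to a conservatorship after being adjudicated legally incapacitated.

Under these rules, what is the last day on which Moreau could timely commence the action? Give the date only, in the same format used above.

Taking the later of the act (1998-10-02) and discovery (1999-01-13), the claim accrued on 1999-01-13.
Adding the 18 months base period to 1999-01-13 gives a deadline of 2000-07-13, before any tolling.
The plaintiff's legal incapacity from 2000-02-29 to 2000-07-26 tolled the period for 148 days, extending the deadline to 2000-12-08.
The defendant's absence from the jurisdiction from 1999-07-16 to 2000-02-24 does not toll the period, because no stated rule makes the defendant's absence a tolling event.
The other events in the timeline have no effect on the limitation period under the stated rules.

2000-12-08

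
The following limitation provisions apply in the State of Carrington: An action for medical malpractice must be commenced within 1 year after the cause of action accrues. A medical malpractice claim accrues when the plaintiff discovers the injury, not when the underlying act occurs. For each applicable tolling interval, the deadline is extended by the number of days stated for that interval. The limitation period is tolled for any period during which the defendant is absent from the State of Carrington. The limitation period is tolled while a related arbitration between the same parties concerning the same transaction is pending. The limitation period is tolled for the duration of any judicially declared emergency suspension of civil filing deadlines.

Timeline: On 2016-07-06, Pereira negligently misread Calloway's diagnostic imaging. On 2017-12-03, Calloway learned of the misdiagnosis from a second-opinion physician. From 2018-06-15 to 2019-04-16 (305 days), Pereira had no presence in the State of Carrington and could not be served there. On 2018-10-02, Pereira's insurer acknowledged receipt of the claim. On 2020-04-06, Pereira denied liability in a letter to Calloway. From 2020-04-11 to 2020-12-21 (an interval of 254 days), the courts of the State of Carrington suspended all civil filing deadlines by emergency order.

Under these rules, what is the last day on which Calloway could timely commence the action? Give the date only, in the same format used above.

2019-10-04

The claim did not accrue until Calloway discovered the injury on 2017-12-03; the 2016-07-06 act date does not start the clock under the stated rule.
1 year from 2017-12-03 is 2018-12-03.
The defendant's absence from the jurisdiction from 2018-06-15 to 2019-04-16 tolled the period for 305 days, extending the deadline to 2019-10-04.
The emergency suspension of filing deadlines from 2020-04-11 to 2020-12-21 began after the period had already run on 2019-10-04, so it has no tolling effect.
The other events in the timeline have no effect on the limitation period under the stated rules.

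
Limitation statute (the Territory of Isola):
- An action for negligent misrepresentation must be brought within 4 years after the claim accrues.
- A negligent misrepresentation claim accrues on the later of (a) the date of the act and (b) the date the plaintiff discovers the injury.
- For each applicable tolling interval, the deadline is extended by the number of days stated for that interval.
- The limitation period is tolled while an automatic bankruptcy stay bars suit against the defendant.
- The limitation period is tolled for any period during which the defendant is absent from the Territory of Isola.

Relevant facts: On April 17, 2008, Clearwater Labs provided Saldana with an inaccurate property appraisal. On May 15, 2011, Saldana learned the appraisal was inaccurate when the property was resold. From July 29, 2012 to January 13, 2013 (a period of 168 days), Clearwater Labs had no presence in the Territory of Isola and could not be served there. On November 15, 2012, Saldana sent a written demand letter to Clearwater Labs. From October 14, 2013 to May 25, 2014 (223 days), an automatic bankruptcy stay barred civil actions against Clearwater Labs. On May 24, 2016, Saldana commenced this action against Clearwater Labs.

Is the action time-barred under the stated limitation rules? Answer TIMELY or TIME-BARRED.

Because discovery on May 15, 2011 post-dates the April 17, 2008 act, accrual under the later-of rule falls on May 15, 2011.
Adding the 4 years base period to May 15, 2011 gives a deadline of May 15, 2015, before any tolling.
The period was tolled for 168 days by the defendant's absence from the jurisdiction (July 29, 2012 to January 13, 2013), pushing the deadline to October 30, 2015.
The period was tolled for 223 days by the automatic bankruptcy stay (October 14, 2013 to May 25, 2014), pushing the deadline to June 9, 2016.
The other events in the timeline have no effect on the limitation period under the stated rules.
The May 24, 2016 filing precedes the June 9, 2016 deadline; the claim is timely.

TIMELY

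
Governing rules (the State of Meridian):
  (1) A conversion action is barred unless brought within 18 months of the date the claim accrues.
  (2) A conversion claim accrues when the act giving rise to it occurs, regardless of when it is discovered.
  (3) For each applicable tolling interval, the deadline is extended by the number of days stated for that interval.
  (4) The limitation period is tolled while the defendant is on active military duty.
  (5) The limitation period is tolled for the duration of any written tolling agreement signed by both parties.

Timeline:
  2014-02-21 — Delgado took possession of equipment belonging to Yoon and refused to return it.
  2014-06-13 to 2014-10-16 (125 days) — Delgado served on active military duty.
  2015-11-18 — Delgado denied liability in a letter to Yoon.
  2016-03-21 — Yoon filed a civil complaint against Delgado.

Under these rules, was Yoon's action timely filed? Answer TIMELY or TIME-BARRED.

TIME-BARRED

The claim accrued on 2014-02-21, the date of the act.
18 months from 2014-02-21 is 2015-08-21.
Because the defendant's active military service ran from 2014-06-13 to 2014-10-16, the deadline is extended by 125 days to 2015-12-24.
The other events in the timeline have no effect on the limitation period under the stated rules.
The 2016-03-21 filing falls after the 2015-12-24 deadline; the claim is time-barred.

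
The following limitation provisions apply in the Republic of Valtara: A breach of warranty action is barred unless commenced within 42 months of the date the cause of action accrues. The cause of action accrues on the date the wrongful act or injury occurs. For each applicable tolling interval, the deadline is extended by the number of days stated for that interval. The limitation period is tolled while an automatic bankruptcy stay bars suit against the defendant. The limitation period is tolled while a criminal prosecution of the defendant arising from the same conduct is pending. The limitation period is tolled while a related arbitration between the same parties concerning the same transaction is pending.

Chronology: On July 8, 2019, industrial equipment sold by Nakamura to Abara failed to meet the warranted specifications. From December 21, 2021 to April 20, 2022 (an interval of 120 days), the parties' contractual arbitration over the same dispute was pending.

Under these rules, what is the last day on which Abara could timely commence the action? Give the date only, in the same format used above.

The cause of action accrued on July 8, 2019, the date of the act.
The untolled deadline — 42 months after July 8, 2019 — is January 8, 2023.
Because the pending related arbitration ran from December 21, 2021 to April 20, 2022, the deadline is extended by 120 days to May 8, 2023.

May 8, 2023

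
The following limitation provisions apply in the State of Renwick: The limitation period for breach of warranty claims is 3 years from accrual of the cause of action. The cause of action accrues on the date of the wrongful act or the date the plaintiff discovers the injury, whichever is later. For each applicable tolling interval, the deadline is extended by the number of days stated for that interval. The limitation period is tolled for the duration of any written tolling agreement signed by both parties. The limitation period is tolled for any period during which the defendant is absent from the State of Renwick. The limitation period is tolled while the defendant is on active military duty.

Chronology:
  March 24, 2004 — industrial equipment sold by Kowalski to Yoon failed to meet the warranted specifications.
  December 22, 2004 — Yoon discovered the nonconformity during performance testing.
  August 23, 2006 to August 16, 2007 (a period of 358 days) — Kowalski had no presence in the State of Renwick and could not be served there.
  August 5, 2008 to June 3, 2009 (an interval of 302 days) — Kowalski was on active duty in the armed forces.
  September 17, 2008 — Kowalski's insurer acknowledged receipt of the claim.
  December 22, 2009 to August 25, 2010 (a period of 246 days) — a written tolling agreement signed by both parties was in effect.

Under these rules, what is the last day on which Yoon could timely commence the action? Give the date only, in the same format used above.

October 12, 2009

The claim accrued on December 22, 2004 — the later of the March 24, 2004 act and the December 22, 2004 discovery.
3 years from December 22, 2004 is December 22, 2007.
The defendant's absence from the jurisdiction from August 23, 2006 to August 16, 2007 tolled the period for 358 days, extending the deadline to December 14, 2008.
Because the defendant's active military service ran from August 5, 2008 to June 3, 2009, the deadline is extended by 302 days to October 12, 2009.
By the time the written tolling agreement began on December 22, 2009, the limitation period had already expired on October 12, 2009; that interval cannot revive it.
None of the other events listed affects the running of the period under the stated rules.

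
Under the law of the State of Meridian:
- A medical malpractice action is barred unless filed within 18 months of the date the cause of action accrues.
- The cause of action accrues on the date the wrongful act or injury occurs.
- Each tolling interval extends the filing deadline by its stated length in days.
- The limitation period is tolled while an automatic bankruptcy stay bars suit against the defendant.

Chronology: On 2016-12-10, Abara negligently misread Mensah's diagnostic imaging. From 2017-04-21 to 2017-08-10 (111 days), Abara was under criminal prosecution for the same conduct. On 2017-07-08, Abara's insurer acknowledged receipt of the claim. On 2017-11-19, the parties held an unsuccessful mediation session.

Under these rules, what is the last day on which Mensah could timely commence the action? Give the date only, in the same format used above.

2018-06-10

The cause of action accrued on 2016-12-10, the date of the act.
The untolled deadline — 18 months after 2016-12-10 — is 2018-06-10.
No stated provision tolls the period for a criminal prosecution, so the interval from 2017-04-21 to 2017-08-10 has no effect on the deadline.
None of the other events listed affects the running of the period under the stated rules.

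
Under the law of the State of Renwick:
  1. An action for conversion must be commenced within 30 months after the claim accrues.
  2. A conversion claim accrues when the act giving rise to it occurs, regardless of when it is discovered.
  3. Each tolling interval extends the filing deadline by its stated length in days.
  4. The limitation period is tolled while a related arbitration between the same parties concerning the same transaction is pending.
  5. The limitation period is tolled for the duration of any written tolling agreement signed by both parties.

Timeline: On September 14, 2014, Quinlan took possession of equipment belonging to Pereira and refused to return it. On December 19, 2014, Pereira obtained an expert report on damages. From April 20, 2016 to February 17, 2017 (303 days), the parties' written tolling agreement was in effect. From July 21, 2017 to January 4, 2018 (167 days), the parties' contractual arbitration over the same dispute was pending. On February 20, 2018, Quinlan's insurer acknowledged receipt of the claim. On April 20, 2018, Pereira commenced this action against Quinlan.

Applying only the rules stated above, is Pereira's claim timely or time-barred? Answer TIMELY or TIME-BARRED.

TIMELY

The claim accrued on September 14, 2014, when the wrongful act occurred.
The untolled deadline — 30 months after September 14, 2014 — is March 14, 2017.
The period was tolled for 303 days by the written tolling agreement (April 20, 2016 to February 17, 2017), pushing the deadline to January 11, 2018.
Because the pending related arbitration ran from July 21, 2017 to January 4, 2018, the deadline is extended by 167 days to June 27, 2018.
Nothing else in the chronology tolls or restarts the period.
Pereira filed on April 20, 2018, before the June 27, 2018 deadline, so the action is timely.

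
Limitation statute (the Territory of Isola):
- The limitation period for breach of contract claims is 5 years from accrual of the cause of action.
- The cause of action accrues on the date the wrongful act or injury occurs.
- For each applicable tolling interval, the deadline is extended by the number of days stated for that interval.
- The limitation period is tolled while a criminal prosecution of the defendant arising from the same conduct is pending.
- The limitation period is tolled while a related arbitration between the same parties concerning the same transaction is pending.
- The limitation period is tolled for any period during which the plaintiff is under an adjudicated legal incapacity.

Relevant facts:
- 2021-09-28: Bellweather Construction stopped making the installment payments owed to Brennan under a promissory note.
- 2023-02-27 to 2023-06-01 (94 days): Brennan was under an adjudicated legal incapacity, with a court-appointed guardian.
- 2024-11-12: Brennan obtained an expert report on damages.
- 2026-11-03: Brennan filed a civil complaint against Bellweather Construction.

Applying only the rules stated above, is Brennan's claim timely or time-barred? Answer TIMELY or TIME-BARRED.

TIMELY

The cause of action accrued on 2021-09-28, the date of the act.
5 years from 2021-09-28 is 2026-09-28.
Because the plaintiff's legal incapacity ran from 2023-02-27 to 2023-06-01, the deadline is extended by 94 days to 2026-12-31.
Nothing else in the chronology tolls or restarts the period.
The 2026-11-03 filing precedes the 2026-12-31 deadline; the claim is timely.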